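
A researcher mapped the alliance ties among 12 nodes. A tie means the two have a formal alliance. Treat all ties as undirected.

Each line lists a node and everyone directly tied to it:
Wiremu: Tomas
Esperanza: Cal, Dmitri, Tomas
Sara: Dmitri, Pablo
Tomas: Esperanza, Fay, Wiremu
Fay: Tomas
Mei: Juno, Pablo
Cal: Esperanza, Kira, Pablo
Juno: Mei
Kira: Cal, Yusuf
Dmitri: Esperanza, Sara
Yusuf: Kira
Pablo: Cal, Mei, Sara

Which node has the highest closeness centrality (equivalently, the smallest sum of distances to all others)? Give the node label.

Cal

Farness (sum of distances to all others) for each node — Cal:22, Dmitri:28, Esperanza:23, Fay:39, Juno:43, Kira:30, Mei:33, Pablo:25, Sara:29, Tomas:29, Wiremu:39, Yusuf:40.
The smallest farness is 22, for Cal, so Cal has the highest closeness.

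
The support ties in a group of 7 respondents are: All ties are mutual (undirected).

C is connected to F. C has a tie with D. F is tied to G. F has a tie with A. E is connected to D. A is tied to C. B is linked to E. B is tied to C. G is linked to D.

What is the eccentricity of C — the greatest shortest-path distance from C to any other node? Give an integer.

2

Distances from C: A:1, B:1, D:1, E:2, F:1, G:2.
The largest is 2 (to E and G), so the eccentricity of C is 2.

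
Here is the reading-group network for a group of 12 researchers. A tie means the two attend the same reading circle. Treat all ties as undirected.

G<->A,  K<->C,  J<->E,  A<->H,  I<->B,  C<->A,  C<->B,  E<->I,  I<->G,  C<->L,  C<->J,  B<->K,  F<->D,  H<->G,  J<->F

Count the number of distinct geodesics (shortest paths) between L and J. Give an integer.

1

The shortest distance is 2, and the only length-2 path is L–C–J. So there is exactly 1 shortest path.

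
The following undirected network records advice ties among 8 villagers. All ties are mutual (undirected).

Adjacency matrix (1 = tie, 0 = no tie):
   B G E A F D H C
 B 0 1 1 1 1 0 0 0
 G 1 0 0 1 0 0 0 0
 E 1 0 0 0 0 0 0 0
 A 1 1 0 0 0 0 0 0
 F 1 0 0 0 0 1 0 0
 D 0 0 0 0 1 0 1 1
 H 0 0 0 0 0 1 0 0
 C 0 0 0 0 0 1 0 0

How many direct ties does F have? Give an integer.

2

F is directly tied to B and D. That is 2 neighbors, so the degree of F is 2.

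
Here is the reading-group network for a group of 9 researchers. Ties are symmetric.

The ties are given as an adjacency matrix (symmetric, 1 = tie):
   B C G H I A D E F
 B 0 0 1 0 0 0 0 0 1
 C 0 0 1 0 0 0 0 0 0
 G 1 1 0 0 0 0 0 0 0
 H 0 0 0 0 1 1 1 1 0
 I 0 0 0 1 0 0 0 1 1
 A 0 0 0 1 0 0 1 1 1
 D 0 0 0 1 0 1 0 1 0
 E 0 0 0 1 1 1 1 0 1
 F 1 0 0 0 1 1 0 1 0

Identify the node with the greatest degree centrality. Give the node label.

Degrees — A:4, B:2, C:1, D:3, E:5, F:4, G:2, H:4, I:3.
The maximum is 5, attained only by E.

E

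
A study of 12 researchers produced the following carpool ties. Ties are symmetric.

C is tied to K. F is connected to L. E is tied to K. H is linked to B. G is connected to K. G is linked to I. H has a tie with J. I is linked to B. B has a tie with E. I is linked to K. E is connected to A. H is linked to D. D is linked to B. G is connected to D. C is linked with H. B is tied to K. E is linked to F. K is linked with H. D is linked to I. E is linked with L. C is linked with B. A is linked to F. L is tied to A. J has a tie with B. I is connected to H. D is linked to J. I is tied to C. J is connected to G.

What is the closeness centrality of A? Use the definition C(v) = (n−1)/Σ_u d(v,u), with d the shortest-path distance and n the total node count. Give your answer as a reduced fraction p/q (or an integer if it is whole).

11/25

Distances from A: B:2, C:3, D:3, E:1, F:1, G:3, H:3, I:3, J:3, K:2, L:1. Sum = 25.
n = 12, so closeness = 11/25.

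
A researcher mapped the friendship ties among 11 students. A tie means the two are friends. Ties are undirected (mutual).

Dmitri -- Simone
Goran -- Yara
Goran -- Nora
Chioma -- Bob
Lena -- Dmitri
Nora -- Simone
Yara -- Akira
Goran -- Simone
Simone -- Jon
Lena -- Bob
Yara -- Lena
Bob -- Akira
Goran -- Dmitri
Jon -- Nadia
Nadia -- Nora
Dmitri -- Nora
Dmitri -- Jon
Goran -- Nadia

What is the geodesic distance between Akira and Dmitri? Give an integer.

One shortest route is Akira – Yara – Goran – Dmitri, which uses 3 edges, and at distance 2 from Akira we only reach {Chioma, Goran, Lena}, which does not include Dmitri. So d(Akira,Dmitri) = 3.

3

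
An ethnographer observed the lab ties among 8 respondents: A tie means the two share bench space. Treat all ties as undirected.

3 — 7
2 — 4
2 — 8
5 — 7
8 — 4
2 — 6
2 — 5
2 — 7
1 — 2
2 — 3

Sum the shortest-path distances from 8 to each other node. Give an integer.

Distances from 8: 1:2, 2:1, 3:2, 4:1, 5:2, 6:2, 7:2.
Sum = 2 + 1 + 2 + 1 + 2 + 2 + 2 = 12.

12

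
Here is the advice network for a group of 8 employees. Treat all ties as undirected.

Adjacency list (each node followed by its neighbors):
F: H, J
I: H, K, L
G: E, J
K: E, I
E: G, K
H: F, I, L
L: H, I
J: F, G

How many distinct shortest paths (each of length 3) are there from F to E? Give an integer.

The shortest distance is 3, and the only length-3 path is F–J–G–E. So there is exactly 1 shortest path.

1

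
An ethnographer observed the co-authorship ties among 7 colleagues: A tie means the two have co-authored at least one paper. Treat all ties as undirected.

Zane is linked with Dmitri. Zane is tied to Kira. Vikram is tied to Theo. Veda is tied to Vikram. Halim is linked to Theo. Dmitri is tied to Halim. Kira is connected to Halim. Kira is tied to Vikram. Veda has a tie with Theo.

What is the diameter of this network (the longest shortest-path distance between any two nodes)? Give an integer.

3

Eccentricity of each node (its greatest distance to any other): Dmitri:3, Halim:2, Kira:2, Theo:3, Veda:3, Vikram:3, Zane:3.
The maximum eccentricity is 3, realized for instance by the pair Zane–Theo via Zane – Kira – Halim – Theo. So the diameter is 3.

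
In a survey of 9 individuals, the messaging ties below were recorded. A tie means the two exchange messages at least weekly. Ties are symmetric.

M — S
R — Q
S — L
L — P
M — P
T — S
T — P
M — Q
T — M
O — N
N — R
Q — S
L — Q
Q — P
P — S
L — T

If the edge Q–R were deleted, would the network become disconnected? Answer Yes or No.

Without the Q–R edge there is no alternate route between Q and R, so the network disconnects. It is a bridge.

Yes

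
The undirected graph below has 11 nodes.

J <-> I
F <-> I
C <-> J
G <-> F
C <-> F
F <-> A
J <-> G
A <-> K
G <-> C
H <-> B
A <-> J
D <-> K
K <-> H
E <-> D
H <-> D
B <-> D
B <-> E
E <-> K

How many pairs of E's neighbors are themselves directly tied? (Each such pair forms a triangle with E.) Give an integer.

2

E's neighbors: B, D, and K.
Neighbor pairs that are themselves tied: E–B–D; E–D–K. Each forms one triangle with E, for 2 in total.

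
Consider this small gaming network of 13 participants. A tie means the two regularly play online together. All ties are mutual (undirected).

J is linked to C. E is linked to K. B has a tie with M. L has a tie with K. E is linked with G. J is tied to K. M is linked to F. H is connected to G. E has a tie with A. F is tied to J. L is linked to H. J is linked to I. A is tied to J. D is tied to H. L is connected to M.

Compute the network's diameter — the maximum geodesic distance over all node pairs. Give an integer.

5

Eccentricity of each node (its greatest distance to any other): A:4, B:4, C:5, D:5, E:4, F:4, G:4, H:4, I:5, J:4, K:3, L:3, M:3.
The maximum eccentricity is 5, realized for instance by the pair C–D via C – J – K – L – H – D. So the diameter is 5.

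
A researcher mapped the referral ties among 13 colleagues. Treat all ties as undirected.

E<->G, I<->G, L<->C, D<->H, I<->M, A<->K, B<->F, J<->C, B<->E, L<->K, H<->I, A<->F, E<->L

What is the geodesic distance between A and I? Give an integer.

One shortest route is A – F – B – E – G – I, which uses 5 edges, and at distance 4 from A we only reach {G, J}, which does not include I. So d(A,I) = 5.

5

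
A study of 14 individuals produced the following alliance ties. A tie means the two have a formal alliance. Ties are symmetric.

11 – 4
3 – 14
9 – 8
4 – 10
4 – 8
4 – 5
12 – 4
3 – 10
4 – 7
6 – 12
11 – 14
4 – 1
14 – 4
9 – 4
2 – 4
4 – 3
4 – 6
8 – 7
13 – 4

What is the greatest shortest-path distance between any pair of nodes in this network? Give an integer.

2

Eccentricity of each node (its greatest distance to any other): 1:2, 2:2, 3:2, 4:1, 5:2, 6:2, 7:2, 8:2, 9:2, 10:2, 11:2, 12:2, 13:2, 14:2.
The maximum eccentricity is 2, realized for instance by the pair 14–13 via 14 – 4 – 13. So the diameter is 2.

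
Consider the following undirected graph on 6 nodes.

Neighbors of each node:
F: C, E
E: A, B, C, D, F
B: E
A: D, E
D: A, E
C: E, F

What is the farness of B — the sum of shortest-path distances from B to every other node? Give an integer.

Distances from B: A:2, C:2, D:2, E:1, F:2.
Sum = 2 + 2 + 2 + 1 + 2 = 9.

9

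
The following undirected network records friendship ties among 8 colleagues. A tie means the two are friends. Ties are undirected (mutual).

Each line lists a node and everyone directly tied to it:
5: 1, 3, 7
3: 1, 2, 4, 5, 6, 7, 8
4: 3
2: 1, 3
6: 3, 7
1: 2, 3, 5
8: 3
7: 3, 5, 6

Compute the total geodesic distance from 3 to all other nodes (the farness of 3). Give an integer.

7

Distances from 3: 1:1, 2:1, 4:1, 5:1, 6:1, 7:1, 8:1.
Sum = 1 + 1 + 1 + 1 + 1 + 1 + 1 = 7.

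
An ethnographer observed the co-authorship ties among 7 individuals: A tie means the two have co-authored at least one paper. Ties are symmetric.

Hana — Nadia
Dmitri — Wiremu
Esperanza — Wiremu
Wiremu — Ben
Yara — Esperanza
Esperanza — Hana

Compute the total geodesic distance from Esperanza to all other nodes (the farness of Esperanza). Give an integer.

Distances from Esperanza: Ben:2, Dmitri:2, Hana:1, Nadia:2, Wiremu:1, Yara:1.
Sum = 2 + 2 + 1 + 2 + 1 + 1 = 9.

9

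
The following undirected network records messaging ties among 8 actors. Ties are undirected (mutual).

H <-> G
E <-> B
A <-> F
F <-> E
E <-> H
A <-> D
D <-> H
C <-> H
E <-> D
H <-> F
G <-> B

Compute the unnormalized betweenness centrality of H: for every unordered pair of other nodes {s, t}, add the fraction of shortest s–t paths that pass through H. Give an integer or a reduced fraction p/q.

Pairs whose geodesics pass through H — C–F: 1; C–D: 1; C–A: 2/2; C–G: 1; C–B: 2/2; C–E: 1; F–D: 1/3; F–G: 1; D–G: 1; A–G: 2/2; G–E: 1/2.
All other pairs contribute 0.
Summing the contributions gives betweenness(H) = 59/6.

59/6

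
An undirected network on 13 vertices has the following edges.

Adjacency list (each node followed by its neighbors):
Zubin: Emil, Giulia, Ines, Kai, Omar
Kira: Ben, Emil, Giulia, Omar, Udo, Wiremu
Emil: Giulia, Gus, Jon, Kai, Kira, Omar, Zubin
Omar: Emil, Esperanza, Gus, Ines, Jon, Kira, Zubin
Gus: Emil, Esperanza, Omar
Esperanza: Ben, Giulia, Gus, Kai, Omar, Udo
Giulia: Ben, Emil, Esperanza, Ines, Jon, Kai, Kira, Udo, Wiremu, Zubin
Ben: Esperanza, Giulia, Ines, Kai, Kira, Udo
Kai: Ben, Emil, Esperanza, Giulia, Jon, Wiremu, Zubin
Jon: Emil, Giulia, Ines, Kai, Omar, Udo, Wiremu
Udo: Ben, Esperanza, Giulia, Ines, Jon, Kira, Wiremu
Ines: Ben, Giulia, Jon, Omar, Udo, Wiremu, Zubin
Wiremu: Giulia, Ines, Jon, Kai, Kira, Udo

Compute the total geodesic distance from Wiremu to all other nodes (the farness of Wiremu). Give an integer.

Distances from Wiremu: Ben:2, Emil:2, Esperanza:2, Giulia:1, Gus:3, Ines:1, Jon:1, Kai:1, Kira:1, Omar:2, Udo:1, Zubin:2.
Sum = 2 + 2 + 2 + 1 + 3 + 1 + 1 + 1 + 1 + 2 + 1 + 2 = 19.

19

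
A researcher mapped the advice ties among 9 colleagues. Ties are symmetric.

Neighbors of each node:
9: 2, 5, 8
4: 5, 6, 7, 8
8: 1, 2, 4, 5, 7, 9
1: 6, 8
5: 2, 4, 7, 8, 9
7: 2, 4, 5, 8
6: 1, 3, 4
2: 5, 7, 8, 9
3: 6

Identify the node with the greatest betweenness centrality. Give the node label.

Unnormalized betweenness of each node: 1:13/6, 2:1/3, 3:0, 4:47/6, 5:7/3, 6:15/2, 7:5/6, 8:8, 9:0.
8 has the largest value, 8, making it the main broker — the node through which the most shortest paths run.

8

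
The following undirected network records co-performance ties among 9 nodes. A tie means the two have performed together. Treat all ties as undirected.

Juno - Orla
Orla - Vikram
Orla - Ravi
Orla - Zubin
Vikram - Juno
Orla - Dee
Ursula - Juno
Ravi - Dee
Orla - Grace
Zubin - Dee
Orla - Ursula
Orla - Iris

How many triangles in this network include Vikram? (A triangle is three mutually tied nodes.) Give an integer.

1

Vikram's neighbors: Juno and Orla.
Neighbor pairs that are themselves tied: Vikram–Juno–Orla. Each forms one triangle with Vikram, for 1 in total.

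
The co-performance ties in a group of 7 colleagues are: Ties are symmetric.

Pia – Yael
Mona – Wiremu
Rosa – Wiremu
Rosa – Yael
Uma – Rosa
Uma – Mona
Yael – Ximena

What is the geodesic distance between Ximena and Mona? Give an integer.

4

One shortest route is Ximena – Yael – Rosa – Uma – Mona, which uses 4 edges, and at distance 3 from Ximena we only reach {Uma, Wiremu}, which does not include Mona. So d(Ximena,Mona) = 4.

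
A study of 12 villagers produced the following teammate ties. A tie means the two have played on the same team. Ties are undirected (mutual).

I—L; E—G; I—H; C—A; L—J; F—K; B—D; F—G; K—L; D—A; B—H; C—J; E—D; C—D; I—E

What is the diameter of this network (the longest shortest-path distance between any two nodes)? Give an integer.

4

Eccentricity of each node (its greatest distance to any other): A:4, B:4, C:4, D:4, E:3, F:4, G:4, H:4, I:3, J:4, K:4, L:3.
The maximum eccentricity is 4, realized for instance by the pair A–K via A – C – J – L – K. So the diameter is 4.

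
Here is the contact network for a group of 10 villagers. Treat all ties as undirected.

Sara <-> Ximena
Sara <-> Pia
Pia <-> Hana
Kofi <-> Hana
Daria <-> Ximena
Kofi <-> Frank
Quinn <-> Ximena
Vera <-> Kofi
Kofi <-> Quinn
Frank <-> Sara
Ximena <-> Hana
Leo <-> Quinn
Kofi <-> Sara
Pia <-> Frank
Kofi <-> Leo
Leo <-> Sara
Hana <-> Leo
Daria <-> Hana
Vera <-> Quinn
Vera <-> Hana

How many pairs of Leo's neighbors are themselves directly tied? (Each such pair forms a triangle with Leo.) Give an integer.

3

Leo's neighbors: Hana, Kofi, Quinn, and Sara.
Neighbor pairs that are themselves tied: Leo–Hana–Kofi; Leo–Kofi–Quinn; Leo–Kofi–Sara. Each forms one triangle with Leo, for 3 in total.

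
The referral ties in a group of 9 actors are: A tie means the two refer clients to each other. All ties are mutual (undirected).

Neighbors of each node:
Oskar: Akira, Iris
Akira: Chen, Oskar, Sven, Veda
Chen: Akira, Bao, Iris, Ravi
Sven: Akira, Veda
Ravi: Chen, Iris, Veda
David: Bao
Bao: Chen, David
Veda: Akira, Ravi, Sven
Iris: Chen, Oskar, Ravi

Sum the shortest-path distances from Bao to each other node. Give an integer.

Distances from Bao: Akira:2, Chen:1, David:1, Iris:2, Oskar:3, Ravi:2, Sven:3, Veda:3.
Sum = 2 + 1 + 1 + 2 + 3 + 2 + 3 + 3 = 17.

17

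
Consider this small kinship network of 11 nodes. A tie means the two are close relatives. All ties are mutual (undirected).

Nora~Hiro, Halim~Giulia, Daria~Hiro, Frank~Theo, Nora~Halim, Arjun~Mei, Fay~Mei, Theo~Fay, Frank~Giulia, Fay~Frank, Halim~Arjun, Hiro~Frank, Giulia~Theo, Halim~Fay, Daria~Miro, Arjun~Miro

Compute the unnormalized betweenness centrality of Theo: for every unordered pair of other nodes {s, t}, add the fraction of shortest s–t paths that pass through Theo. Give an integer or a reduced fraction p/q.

7/12

Pairs whose geodesics pass through Theo — Giulia–Mei: 1/4; Giulia–Fay: 1/3.
All other pairs contribute 0.
Summing the contributions gives betweenness(Theo) = 7/12.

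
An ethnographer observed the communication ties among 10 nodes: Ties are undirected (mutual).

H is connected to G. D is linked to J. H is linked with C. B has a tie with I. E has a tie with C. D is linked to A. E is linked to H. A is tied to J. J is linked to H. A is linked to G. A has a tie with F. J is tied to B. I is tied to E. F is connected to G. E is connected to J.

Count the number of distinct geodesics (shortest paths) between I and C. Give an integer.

1

The shortest distance is 2, and the only length-2 path is I–E–C. So there is exactly 1 shortest path.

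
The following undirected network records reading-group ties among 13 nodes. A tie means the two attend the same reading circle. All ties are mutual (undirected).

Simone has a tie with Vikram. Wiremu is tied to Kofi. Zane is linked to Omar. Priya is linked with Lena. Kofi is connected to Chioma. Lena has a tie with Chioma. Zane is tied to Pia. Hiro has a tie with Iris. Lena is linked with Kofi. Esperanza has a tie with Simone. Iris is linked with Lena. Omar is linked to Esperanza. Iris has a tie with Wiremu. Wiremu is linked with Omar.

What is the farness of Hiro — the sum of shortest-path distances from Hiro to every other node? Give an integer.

41

Distances from Hiro: Chioma:3, Esperanza:4, Iris:1, Kofi:3, Lena:2, Omar:3, Pia:5, Priya:3, Simone:5, Vikram:6, Wiremu:2, Zane:4.
Sum = 3 + 4 + 1 + 3 + 2 + 3 + 5 + 3 + 5 + 6 + 2 + 4 = 41.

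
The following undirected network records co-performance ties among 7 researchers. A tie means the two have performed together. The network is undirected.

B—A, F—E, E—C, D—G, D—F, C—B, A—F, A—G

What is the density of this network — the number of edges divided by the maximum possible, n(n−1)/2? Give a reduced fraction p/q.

There are 8 edges and 7 nodes, so the maximum possible is C(7,2) = 21.
Density = 8/21.

8/21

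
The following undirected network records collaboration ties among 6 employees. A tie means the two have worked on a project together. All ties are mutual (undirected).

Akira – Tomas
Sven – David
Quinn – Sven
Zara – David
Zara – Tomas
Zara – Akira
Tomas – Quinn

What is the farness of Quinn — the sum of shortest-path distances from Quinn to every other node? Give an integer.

Distances from Quinn: Akira:2, David:2, Sven:1, Tomas:1, Zara:2.
Sum = 2 + 2 + 1 + 1 + 2 = 8.

8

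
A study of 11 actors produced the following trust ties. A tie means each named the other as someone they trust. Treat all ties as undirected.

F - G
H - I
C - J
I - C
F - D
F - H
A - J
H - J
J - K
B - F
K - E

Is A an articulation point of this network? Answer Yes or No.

Even without A, every remaining node can still reach every other (the residual graph is connected), so A is not a cut vertex.

No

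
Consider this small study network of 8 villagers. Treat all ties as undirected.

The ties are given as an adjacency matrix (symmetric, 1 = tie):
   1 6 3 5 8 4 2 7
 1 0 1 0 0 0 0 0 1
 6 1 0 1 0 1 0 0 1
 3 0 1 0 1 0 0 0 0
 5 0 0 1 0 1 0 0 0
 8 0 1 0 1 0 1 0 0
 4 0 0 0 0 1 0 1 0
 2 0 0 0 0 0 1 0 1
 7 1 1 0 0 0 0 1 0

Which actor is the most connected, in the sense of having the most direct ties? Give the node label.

6

Degrees — 1:2, 2:2, 3:2, 4:2, 5:2, 6:4, 7:3, 8:3.
The maximum is 4, attained only by 6.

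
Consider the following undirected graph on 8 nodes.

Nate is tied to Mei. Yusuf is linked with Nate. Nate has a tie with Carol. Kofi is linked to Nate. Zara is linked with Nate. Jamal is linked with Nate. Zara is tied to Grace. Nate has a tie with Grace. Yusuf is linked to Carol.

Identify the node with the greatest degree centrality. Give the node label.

Degrees — Carol:2, Grace:2, Jamal:1, Kofi:1, Mei:1, Nate:7, Yusuf:2, Zara:2.
The maximum is 7, attained only by Nate.

Nate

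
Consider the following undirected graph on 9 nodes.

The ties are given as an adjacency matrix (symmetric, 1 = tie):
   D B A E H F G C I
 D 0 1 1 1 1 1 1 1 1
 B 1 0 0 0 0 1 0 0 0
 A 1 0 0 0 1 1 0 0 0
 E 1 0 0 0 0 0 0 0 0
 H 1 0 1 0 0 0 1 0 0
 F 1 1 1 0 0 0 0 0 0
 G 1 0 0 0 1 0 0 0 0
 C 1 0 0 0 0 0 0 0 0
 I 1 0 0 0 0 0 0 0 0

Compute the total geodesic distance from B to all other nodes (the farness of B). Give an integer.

Distances from B: A:2, C:2, D:1, E:2, F:1, G:2, H:2, I:2.
Sum = 2 + 2 + 1 + 2 + 1 + 2 + 2 + 2 = 14.

14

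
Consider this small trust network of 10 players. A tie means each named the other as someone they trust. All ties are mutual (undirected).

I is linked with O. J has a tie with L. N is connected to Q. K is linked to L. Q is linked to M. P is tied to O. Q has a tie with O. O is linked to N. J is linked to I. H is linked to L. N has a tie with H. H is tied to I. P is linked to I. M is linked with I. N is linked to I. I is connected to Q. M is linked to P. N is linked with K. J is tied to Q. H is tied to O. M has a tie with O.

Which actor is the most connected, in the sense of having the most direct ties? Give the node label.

I

Degrees — H:4, I:7, J:3, K:2, L:3, M:4, N:5, O:6, P:3, Q:5.
The maximum is 7, attained only by I.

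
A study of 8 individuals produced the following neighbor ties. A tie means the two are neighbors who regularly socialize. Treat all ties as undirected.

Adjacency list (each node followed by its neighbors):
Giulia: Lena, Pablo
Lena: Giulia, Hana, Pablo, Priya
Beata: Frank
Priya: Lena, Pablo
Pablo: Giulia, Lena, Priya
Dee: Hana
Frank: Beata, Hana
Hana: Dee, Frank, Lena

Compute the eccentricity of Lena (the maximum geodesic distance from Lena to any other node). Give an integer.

Distances from Lena: Beata:3, Dee:2, Frank:2, Giulia:1, Hana:1, Pablo:1, Priya:1.
The largest is 3 (to Beata), so the eccentricity of Lena is 3.

3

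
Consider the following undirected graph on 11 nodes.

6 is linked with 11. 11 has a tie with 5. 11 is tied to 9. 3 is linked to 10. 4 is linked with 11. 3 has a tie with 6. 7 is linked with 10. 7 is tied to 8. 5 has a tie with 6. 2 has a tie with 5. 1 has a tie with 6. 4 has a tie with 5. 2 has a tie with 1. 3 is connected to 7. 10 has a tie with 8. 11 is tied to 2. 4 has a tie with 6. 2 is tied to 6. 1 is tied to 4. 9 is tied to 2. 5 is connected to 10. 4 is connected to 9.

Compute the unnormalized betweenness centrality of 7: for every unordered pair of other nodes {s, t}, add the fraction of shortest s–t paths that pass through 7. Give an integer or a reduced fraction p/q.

31/30

Pairs whose geodesics pass through 7 — 1–8: 1/5; 6–8: 1/3; 3–8: 1/2.
All other pairs contribute 0.
Summing the contributions gives betweenness(7) = 31/30.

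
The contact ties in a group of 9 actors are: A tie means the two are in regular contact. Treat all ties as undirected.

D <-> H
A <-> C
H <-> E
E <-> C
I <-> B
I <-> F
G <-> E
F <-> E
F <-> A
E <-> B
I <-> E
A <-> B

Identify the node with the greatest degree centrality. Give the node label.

Degrees — A:3, B:3, C:2, D:1, E:6, F:3, G:1, H:2, I:3.
The maximum is 6, attained only by E.

E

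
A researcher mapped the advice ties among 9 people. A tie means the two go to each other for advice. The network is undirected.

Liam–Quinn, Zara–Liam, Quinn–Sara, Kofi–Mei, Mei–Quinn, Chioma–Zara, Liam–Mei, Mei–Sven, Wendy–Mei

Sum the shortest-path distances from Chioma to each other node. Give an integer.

Distances from Chioma: Kofi:4, Liam:2, Mei:3, Quinn:3, Sara:4, Sven:4, Wendy:4, Zara:1.
Sum = 4 + 2 + 3 + 3 + 4 + 4 + 4 + 1 = 25.

25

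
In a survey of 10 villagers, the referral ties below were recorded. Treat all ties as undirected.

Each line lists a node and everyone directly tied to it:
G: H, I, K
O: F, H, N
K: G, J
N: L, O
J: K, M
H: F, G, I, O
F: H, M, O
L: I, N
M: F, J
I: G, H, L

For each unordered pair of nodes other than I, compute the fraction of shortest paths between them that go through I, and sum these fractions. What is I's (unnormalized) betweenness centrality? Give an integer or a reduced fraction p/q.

Pairs whose geodesics pass through I — J–L: 1; K–L: 1; K–N: 1/2; G–L: 1; G–N: 1/2; H–L: 1; L–F: 1/2; L–M: 1/2.
All other pairs contribute 0.
Summing the contributions gives betweenness(I) = 6.

6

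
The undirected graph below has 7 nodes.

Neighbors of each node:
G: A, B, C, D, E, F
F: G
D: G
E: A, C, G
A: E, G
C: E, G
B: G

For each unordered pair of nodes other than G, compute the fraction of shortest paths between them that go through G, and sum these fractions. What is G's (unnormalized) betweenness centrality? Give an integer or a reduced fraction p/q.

Pairs whose geodesics pass through G — E–D: 1; E–B: 1; E–F: 1; C–A: 1/2; C–D: 1; C–B: 1; C–F: 1; A–D: 1; A–B: 1; A–F: 1; D–B: 1; D–F: 1; B–F: 1.
All other pairs contribute 0.
Summing the contributions gives betweenness(G) = 25/2.

25/2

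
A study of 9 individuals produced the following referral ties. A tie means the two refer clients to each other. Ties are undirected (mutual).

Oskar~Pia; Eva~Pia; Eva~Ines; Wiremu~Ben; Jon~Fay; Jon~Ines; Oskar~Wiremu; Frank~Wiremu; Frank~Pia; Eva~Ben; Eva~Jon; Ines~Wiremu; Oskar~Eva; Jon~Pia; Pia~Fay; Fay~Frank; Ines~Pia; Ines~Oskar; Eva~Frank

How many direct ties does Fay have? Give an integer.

Fay is directly tied to Frank, Jon, and Pia. That is 3 neighbors, so the degree of Fay is 3.

3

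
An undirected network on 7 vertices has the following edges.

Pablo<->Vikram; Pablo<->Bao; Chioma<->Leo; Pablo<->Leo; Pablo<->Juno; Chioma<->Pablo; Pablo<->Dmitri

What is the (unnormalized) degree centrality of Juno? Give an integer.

Juno is directly tied to Pablo. That is 1 neighbor, so the degree of Juno is 1.

1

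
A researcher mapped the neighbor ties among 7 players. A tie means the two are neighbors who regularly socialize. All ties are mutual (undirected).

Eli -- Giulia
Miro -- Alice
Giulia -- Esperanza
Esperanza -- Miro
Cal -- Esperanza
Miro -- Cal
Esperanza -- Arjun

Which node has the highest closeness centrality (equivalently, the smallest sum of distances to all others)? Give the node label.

Farness (sum of distances to all others) for each node — Alice:15, Arjun:13, Cal:11, Eli:16, Esperanza:8, Giulia:11, Miro:10.
The smallest farness is 8, for Esperanza, so Esperanza has the highest closeness.

Esperanza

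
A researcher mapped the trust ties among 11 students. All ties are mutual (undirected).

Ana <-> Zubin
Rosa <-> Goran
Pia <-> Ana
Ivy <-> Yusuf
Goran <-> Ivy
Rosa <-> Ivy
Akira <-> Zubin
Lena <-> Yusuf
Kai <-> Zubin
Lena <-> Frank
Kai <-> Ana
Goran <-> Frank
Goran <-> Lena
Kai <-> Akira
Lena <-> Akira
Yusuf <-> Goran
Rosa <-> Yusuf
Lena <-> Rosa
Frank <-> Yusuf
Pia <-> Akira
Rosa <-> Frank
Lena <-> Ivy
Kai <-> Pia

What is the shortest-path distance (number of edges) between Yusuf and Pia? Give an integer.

One shortest route is Yusuf – Lena – Akira – Pia, which uses 3 edges, and at distance 2 from Yusuf we only reach {Akira}, which does not include Pia. So d(Yusuf,Pia) = 3.

3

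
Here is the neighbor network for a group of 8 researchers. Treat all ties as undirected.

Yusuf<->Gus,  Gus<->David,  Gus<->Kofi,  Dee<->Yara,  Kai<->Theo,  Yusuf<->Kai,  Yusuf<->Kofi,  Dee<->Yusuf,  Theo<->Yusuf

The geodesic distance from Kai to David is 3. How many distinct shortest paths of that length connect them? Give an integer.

1

The shortest distance is 3, and the only length-3 path is Kai–Yusuf–Gus–David. So there is exactly 1 shortest path.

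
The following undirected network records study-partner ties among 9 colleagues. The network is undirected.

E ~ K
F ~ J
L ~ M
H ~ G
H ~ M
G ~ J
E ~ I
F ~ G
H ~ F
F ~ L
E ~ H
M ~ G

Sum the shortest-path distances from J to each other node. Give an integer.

Distances from J: E:3, F:1, G:1, H:2, I:4, K:4, L:2, M:2.
Sum = 3 + 1 + 1 + 2 + 4 + 4 + 2 + 2 = 19.

19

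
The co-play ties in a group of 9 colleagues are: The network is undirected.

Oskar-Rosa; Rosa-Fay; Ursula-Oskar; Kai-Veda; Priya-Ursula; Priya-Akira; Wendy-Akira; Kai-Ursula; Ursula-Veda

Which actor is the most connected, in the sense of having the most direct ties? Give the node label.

Ursula

Degrees — Akira:2, Fay:1, Kai:2, Oskar:2, Priya:2, Rosa:2, Ursula:4, Veda:2, Wendy:1.
The maximum is 4, attained only by Ursula.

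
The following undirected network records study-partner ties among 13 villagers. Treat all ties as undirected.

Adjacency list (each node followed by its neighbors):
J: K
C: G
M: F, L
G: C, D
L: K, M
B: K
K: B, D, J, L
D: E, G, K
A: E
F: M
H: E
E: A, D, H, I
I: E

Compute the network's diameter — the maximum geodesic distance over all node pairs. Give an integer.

6

Eccentricity of each node (its greatest distance to any other): A:6, B:4, C:6, D:4, E:5, F:6, G:5, H:6, I:6, J:4, K:3, L:4, M:5.
The maximum eccentricity is 6, realized for instance by the pair F–C via F – M – L – K – D – G – C. So the diameter is 6.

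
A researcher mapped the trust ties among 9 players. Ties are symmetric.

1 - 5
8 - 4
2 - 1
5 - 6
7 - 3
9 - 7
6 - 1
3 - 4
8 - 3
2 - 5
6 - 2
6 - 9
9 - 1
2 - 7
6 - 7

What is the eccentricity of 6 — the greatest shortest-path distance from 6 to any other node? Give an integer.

3

Distances from 6: 1:1, 2:1, 3:2, 4:3, 5:1, 7:1, 8:3, 9:1.
The largest is 3 (to 4 and 8), so the eccentricity of 6 is 3.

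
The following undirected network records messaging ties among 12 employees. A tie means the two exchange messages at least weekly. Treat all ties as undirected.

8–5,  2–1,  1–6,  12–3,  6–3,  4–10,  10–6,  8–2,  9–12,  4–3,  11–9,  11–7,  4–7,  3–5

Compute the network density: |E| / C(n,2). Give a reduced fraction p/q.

7/33

There are 14 edges and 12 nodes, so the maximum possible is C(12,2) = 66.
Density = 14/66 = 7/33.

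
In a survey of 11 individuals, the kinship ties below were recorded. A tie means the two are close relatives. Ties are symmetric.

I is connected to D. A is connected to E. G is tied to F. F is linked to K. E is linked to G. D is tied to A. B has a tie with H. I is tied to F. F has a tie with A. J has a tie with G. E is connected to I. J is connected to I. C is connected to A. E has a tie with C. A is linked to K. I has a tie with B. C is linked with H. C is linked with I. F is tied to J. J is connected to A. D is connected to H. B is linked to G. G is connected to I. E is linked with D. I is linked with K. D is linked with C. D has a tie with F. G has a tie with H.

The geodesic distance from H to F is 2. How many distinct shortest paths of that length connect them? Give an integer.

The shortest distance is 2. The length-2 paths are: H–D–F; H–G–F.
That gives 2 distinct shortest paths.

2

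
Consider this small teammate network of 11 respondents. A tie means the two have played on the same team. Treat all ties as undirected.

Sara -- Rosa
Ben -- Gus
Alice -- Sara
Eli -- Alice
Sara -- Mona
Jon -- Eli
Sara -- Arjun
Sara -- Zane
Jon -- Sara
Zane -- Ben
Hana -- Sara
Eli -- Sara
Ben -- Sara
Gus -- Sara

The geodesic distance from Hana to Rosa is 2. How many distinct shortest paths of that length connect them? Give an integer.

The shortest distance is 2, and the only length-2 path is Hana–Sara–Rosa. So there is exactly 1 shortest path.

1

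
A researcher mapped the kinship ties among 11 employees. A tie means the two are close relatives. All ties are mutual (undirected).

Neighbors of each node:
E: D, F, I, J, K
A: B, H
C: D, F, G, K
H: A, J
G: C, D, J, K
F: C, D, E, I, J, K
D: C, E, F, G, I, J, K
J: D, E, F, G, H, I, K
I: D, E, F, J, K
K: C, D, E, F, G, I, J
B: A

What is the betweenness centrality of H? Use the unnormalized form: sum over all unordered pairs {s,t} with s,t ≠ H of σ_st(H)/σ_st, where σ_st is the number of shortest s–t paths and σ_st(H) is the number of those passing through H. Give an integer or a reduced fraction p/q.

Pairs whose geodesics pass through H — G–B: 1; G–A: 1; D–B: 1; D–A: 1; E–B: 1; E–A: 1; K–B: 1; K–A: 1; C–B: 4/4; C–A: 4/4; F–B: 1; F–A: 1; I–B: 1; I–A: 1 … (+2 more pairs).
All other pairs contribute 0.
Summing the contributions gives betweenness(H) = 16.

16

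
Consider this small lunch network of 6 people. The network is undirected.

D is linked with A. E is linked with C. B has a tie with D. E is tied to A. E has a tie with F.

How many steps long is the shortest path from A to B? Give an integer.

One shortest route is A – D – B, which uses 2 edges, and A and B are not directly tied, so nothing shorter exists. So d(A,B) = 2.

2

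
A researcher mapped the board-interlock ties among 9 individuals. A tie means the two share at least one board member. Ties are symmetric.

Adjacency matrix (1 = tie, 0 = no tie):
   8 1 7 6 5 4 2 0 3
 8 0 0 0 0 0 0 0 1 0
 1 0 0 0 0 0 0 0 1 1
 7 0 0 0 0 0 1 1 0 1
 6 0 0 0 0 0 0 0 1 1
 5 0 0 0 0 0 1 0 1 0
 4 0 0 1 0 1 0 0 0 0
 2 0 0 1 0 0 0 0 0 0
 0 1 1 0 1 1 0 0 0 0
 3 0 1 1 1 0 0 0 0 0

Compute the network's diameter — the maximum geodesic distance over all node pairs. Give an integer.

5

Eccentricity of each node (its greatest distance to any other): 0:4, 1:3, 2:5, 3:3, 4:3, 5:3, 6:3, 7:4, 8:5.
The maximum eccentricity is 5, realized for instance by the pair 8–2 via 8 – 0 – 1 – 3 – 7 – 2. So the diameter is 5.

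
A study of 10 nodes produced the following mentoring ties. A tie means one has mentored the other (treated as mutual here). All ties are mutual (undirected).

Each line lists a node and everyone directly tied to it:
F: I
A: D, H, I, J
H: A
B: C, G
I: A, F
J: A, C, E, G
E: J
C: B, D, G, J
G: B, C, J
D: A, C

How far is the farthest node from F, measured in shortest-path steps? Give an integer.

5

Distances from F: A:2, B:5, C:4, D:3, E:4, G:4, H:3, I:1, J:3.
The largest is 5 (to B), so the eccentricity of F is 5.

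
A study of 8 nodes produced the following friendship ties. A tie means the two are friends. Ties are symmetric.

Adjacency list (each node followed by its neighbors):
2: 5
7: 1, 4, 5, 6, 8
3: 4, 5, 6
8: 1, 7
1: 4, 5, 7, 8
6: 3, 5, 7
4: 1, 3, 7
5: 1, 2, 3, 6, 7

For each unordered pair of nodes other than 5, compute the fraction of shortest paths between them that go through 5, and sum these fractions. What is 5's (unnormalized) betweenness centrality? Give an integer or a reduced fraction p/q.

Pairs whose geodesics pass through 5 — 6–2: 1; 6–1: 1/2; 8–3: 2/5; 8–2: 2/2; 4–2: 3/3; 7–3: 1/3; 7–2: 1; 3–2: 1; 3–1: 1/2; 2–1: 1.
All other pairs contribute 0.
Summing the contributions gives betweenness(5) = 116/15.

116/15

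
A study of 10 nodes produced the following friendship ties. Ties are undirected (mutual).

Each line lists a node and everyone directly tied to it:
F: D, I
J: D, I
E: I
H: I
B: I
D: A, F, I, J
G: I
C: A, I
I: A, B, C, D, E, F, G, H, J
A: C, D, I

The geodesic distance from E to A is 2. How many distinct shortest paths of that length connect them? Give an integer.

The shortest distance is 2, and the only length-2 path is E–I–A. So there is exactly 1 shortest path.

1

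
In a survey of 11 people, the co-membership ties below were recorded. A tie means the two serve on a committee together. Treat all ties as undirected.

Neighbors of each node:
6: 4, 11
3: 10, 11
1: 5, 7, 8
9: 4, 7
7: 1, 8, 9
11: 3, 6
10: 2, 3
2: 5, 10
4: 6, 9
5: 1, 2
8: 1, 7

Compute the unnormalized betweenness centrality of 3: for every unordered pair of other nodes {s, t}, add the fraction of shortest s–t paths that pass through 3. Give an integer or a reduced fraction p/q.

8

Pairs whose geodesics pass through 3 — 10–9: 1/2; 10–4: 1; 10–6: 1; 10–11: 1; 2–4: 1/2; 2–6: 1; 2–11: 1; 5–6: 1/2; 5–11: 1; 1–11: 1/2.
All other pairs contribute 0.
Summing the contributions gives betweenness(3) = 8.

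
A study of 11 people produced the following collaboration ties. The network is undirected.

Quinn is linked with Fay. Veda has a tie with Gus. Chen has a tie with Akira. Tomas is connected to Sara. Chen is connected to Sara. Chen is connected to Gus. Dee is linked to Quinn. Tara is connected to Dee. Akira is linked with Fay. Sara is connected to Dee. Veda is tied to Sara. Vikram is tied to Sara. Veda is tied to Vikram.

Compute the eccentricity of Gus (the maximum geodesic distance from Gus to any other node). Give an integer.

4

Distances from Gus: Akira:2, Chen:1, Dee:3, Fay:3, Quinn:4, Sara:2, Tara:4, Tomas:3, Veda:1, Vikram:2.
The largest is 4 (to Tara and Quinn), so the eccentricity of Gus is 4.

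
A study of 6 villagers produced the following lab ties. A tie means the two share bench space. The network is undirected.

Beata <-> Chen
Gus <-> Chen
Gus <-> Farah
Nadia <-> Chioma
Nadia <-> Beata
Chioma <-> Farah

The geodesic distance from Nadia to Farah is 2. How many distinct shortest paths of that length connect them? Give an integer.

1

The shortest distance is 2, and the only length-2 path is Nadia–Chioma–Farah. So there is exactly 1 shortest path.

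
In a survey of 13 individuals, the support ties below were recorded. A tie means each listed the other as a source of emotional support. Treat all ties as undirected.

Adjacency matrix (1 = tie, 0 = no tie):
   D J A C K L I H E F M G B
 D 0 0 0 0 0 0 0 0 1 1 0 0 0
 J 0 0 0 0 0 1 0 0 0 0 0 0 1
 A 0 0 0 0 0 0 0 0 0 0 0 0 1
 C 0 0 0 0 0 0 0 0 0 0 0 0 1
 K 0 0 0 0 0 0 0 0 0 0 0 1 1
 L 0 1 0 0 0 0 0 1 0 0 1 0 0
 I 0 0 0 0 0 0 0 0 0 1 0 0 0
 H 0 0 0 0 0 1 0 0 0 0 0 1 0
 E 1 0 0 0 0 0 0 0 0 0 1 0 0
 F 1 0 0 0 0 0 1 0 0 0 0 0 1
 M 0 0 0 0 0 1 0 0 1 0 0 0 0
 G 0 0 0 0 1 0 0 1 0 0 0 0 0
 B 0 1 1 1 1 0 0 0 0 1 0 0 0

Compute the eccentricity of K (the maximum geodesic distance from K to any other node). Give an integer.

4

Distances from K: A:2, B:1, C:2, D:3, E:4, F:2, G:1, H:2, I:3, J:2, L:3, M:4.
The largest is 4 (to M and E), so the eccentricity of K is 4.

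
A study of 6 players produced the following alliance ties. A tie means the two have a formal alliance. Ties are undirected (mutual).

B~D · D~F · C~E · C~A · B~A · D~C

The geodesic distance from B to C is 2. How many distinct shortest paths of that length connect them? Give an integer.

The shortest distance is 2. The length-2 paths are: B–A–C; B–D–C.
That gives 2 distinct shortest paths.

2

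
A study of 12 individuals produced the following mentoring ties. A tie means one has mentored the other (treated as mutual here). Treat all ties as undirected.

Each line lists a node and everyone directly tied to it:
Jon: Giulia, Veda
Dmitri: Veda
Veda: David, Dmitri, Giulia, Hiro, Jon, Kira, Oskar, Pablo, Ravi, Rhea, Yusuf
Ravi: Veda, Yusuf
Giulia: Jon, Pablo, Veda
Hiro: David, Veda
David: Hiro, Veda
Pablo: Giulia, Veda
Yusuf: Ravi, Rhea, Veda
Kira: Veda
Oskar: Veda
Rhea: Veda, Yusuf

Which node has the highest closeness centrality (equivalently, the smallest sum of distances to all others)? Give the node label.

Veda

Farness (sum of distances to all others) for each node — David:20, Dmitri:21, Giulia:19, Hiro:20, Jon:20, Kira:21, Oskar:21, Pablo:20, Ravi:20, Rhea:20, Veda:11, Yusuf:19.
The smallest farness is 11, for Veda, so Veda has the highest closeness.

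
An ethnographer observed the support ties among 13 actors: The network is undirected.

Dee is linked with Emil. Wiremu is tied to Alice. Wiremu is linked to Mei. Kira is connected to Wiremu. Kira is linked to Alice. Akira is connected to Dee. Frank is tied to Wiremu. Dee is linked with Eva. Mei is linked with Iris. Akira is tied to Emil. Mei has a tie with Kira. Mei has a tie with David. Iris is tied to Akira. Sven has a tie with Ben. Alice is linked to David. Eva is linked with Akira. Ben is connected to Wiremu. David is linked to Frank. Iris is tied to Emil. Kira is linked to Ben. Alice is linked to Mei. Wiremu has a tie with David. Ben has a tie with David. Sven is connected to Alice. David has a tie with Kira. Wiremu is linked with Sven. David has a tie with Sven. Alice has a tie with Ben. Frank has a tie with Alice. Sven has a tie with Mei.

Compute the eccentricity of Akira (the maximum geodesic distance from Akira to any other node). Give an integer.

Distances from Akira: Alice:3, Ben:4, David:3, Dee:1, Emil:1, Eva:1, Frank:4, Iris:1, Kira:3, Mei:2, Sven:3, Wiremu:3.
The largest is 4 (to Ben and Frank), so the eccentricity of Akira is 4.

4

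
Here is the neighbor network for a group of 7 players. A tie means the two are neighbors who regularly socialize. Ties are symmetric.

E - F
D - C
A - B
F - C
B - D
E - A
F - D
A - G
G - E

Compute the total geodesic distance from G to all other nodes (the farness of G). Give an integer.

Distances from G: A:1, B:2, C:3, D:3, E:1, F:2.
Sum = 1 + 2 + 3 + 3 + 1 + 2 = 12.

12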